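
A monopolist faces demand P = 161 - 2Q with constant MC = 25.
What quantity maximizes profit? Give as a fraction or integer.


TR = P*Q = (161 - 2Q)Q = 161Q - 2Q^2
MR = dTR/dQ = 161 - 4Q
Set MR = MC:
161 - 4Q = 25
136 = 4Q
Q* = 136/4 = 34

34


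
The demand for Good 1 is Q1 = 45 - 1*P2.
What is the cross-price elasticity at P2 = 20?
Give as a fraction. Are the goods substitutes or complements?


dQ1/dP2 = -1
At P2 = 20: Q1 = 45 - 1*20 = 25
Exy = (dQ1/dP2)(P2/Q1) = -1 * 20 / 25 = -4/5
Since Exy < 0, the goods are complements.

-4/5 (complements)


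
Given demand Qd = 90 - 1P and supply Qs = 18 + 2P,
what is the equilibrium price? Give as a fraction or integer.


At equilibrium, Qd = Qs.
90 - 1P = 18 + 2P
90 - 18 = 1P + 2P
72 = 3P
P* = 72/3 = 24

24


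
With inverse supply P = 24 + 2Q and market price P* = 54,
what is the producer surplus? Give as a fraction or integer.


Minimum supply price (at Q=0): P_min = 24
Quantity supplied at P* = 54:
Q* = (54 - 24)/2 = 15
PS = (1/2) * Q* * (P* - P_min)
PS = (1/2) * 15 * (54 - 24)
PS = (1/2) * 15 * 30 = 225

225


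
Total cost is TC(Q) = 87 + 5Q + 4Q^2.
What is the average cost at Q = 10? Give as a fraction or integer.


TC(10) = 87 + 5*10 + 4*10^2
TC(10) = 87 + 50 + 400 = 537
AC = TC/Q = 537/10 = 537/10

537/10


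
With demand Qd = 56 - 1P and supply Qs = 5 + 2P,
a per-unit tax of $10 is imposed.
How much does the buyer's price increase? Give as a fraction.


With a per-unit tax, the buyer's price increase depends on relative slopes.
Supply slope: d = 2, Demand slope: b = 1
Buyer's price increase = d * tax / (b + d)
= 2 * 10 / (1 + 2)
= 20 / 3 = 20/3

20/3


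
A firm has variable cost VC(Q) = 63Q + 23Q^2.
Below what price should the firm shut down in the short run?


AVC(Q) = VC(Q)/Q = 63 + 23Q
AVC is increasing in Q, so minimum AVC is at Q -> 0+.
Min AVC = 63
The firm should shut down if P < 63.

63


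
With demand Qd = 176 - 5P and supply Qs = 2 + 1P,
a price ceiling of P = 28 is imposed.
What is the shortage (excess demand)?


At P = 28:
Qd = 176 - 5*28 = 36
Qs = 2 + 1*28 = 30
Shortage = Qd - Qs = 36 - 30 = 6

6


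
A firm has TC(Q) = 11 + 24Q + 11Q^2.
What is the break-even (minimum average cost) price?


AC(Q) = 11/Q + 24 + 11Q
To minimize: dAC/dQ = -11/Q^2 + 11 = 0
Q^2 = 11/11 = 1
Q* = 1
Min AC = 11/1 + 24 + 11*1
Min AC = 11 + 24 + 11 = 46

46


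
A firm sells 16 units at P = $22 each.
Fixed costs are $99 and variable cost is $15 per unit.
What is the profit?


Total Revenue = P * Q = 22 * 16 = $352
Total Cost = FC + VC*Q = 99 + 15*16 = $339
Profit = TR - TC = 352 - 339 = $13

$13


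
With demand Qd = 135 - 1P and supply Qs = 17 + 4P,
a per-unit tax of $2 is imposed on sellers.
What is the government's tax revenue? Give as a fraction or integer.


With tax on sellers, new supply: Qs' = 17 + 4(P - 2)
= 9 + 4P
New equilibrium quantity:
Q_new = 549/5
Tax revenue = tax * Q_new = 2 * 549/5 = 1098/5

1098/5


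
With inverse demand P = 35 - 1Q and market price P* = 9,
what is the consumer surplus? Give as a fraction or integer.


Maximum willingness to pay (at Q=0): P_max = 35
Quantity demanded at P* = 9:
Q* = (35 - 9)/1 = 26
CS = (1/2) * Q* * (P_max - P*)
CS = (1/2) * 26 * (35 - 9)
CS = (1/2) * 26 * 26 = 338

338


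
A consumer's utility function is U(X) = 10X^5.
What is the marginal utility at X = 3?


MU = dU/dX = 10*5*X^(5-1)
MU = 50*X^4
At X = 3:
MU = 50 * 3^4
MU = 50 * 81 = 4050

4050


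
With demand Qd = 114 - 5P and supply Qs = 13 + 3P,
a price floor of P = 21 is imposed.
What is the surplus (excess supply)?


At P = 21:
Qd = 114 - 5*21 = 9
Qs = 13 + 3*21 = 76
Surplus = Qs - Qd = 76 - 9 = 67

67


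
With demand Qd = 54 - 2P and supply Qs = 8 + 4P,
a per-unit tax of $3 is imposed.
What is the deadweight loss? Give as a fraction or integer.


Pre-tax equilibrium quantity: Q* = 116/3
Post-tax equilibrium quantity: Q_tax = 104/3
Reduction in quantity: Q* - Q_tax = 4
DWL = (1/2) * tax * (Q* - Q_tax)
DWL = (1/2) * 3 * 4 = 6

6


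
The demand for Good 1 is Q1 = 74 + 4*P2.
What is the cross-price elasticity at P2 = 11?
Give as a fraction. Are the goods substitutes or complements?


dQ1/dP2 = 4
At P2 = 11: Q1 = 74 + 4*11 = 118
Exy = (dQ1/dP2)(P2/Q1) = 4 * 11 / 118 = 22/59
Since Exy > 0, the goods are substitutes.

22/59 (substitutes)


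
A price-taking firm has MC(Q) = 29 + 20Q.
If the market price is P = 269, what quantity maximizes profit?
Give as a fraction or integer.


In perfect competition, profit is maximized where P = MC.
269 = 29 + 20Q
240 = 20Q
Q* = 240/20 = 12

12


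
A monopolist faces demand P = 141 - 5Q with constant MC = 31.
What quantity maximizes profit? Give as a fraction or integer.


TR = P*Q = (141 - 5Q)Q = 141Q - 5Q^2
MR = dTR/dQ = 141 - 10Q
Set MR = MC:
141 - 10Q = 31
110 = 10Q
Q* = 110/10 = 11

11


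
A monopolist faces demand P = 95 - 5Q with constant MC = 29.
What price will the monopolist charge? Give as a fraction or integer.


MR = 95 - 10Q
Set MR = MC: 95 - 10Q = 29
Q* = 33/5
Substitute into demand:
P* = 95 - 5*33/5 = 62

62


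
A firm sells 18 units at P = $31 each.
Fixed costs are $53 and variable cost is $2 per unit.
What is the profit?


Total Revenue = P * Q = 31 * 18 = $558
Total Cost = FC + VC*Q = 53 + 2*18 = $89
Profit = TR - TC = 558 - 89 = $469

$469


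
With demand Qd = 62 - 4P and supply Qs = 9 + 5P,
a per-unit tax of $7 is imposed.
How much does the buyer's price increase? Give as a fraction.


With a per-unit tax, the buyer's price increase depends on relative slopes.
Supply slope: d = 5, Demand slope: b = 4
Buyer's price increase = d * tax / (b + d)
= 5 * 7 / (4 + 5)
= 35 / 9 = 35/9

35/9


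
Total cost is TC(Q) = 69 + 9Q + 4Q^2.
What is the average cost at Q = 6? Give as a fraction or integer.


TC(6) = 69 + 9*6 + 4*6^2
TC(6) = 69 + 54 + 144 = 267
AC = TC/Q = 267/6 = 89/2

89/2


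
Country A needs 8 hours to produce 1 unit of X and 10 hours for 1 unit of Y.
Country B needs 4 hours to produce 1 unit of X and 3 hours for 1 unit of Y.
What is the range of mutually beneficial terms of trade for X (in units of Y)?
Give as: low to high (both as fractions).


Opportunity cost of X for Country A = hours_X / hours_Y = 8/10 = 4/5 units of Y
Opportunity cost of X for Country B = hours_X / hours_Y = 4/3 = 4/3 units of Y
Terms of trade must be between the two opportunity costs.
Range: 4/5 to 4/3

4/5 to 4/3


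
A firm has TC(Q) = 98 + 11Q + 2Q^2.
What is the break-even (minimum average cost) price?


AC(Q) = 98/Q + 11 + 2Q
To minimize: dAC/dQ = -98/Q^2 + 2 = 0
Q^2 = 98/2 = 49
Q* = 7
Min AC = 98/7 + 11 + 2*7
Min AC = 14 + 11 + 14 = 39

39


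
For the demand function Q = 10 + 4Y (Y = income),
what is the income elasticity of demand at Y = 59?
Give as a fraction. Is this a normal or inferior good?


dQ/dY = 4
At Y = 59: Q = 10 + 4*59 = 246
Ey = (dQ/dY)(Y/Q) = 4 * 59 / 246 = 118/123
Since Ey > 0, this is a normal good.

118/123 (normal good)


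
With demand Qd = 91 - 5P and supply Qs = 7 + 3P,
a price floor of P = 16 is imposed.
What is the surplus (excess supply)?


At P = 16:
Qd = 91 - 5*16 = 11
Qs = 7 + 3*16 = 55
Surplus = Qs - Qd = 55 - 11 = 44

44


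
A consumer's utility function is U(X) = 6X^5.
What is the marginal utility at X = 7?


MU = dU/dX = 6*5*X^(5-1)
MU = 30*X^4
At X = 7:
MU = 30 * 7^4
MU = 30 * 2401 = 72030

72030


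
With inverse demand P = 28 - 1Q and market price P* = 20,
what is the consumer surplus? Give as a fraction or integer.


Maximum willingness to pay (at Q=0): P_max = 28
Quantity demanded at P* = 20:
Q* = (28 - 20)/1 = 8
CS = (1/2) * Q* * (P_max - P*)
CS = (1/2) * 8 * (28 - 20)
CS = (1/2) * 8 * 8 = 32

32


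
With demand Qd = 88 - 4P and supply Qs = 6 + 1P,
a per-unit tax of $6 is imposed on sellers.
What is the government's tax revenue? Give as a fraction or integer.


With tax on sellers, new supply: Qs' = 6 + 1(P - 6)
= 0 + 1P
New equilibrium quantity:
Q_new = 88/5
Tax revenue = tax * Q_new = 6 * 88/5 = 528/5

528/5


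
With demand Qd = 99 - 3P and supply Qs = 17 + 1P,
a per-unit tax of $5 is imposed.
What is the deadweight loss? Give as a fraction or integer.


Pre-tax equilibrium quantity: Q* = 75/2
Post-tax equilibrium quantity: Q_tax = 135/4
Reduction in quantity: Q* - Q_tax = 15/4
DWL = (1/2) * tax * (Q* - Q_tax)
DWL = (1/2) * 5 * 15/4 = 75/8

75/8


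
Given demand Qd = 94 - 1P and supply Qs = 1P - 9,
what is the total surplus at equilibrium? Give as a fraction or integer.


Find equilibrium: 94 - 1P = 1P - 9
94 + 9 = 2P
P* = 103/2 = 103/2
Q* = 1*103/2 - 9 = 85/2
Inverse demand: P = 94 - Q/1, so P_max = 94
Inverse supply: P = 9 + Q/1, so P_min = 9
CS = (1/2) * 85/2 * (94 - 103/2) = 7225/8
PS = (1/2) * 85/2 * (103/2 - 9) = 7225/8
TS = CS + PS = 7225/8 + 7225/8 = 7225/4

7225/4


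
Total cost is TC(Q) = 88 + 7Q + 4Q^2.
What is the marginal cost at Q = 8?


MC = dTC/dQ = 7 + 2*4*Q
At Q = 8:
MC = 7 + 8*8
MC = 7 + 64 = 71

71


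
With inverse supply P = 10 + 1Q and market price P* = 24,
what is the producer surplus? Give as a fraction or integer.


Minimum supply price (at Q=0): P_min = 10
Quantity supplied at P* = 24:
Q* = (24 - 10)/1 = 14
PS = (1/2) * Q* * (P* - P_min)
PS = (1/2) * 14 * (24 - 10)
PS = (1/2) * 14 * 14 = 98

98


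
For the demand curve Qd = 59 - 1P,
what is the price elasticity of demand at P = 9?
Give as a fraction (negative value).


dQ/dP = -1
At P = 9: Q = 59 - 1*9 = 50
E = (dQ/dP)(P/Q) = (-1)(9/50) = -9/50

-9/50


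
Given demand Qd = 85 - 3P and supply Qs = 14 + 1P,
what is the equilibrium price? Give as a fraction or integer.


At equilibrium, Qd = Qs.
85 - 3P = 14 + 1P
85 - 14 = 3P + 1P
71 = 4P
P* = 71/4 = 71/4

71/4


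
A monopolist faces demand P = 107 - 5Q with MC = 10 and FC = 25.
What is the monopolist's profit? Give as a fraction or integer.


MR = MC: 107 - 10Q = 10
Q* = 97/10
P* = 107 - 5*97/10 = 117/2
Profit = (P* - MC)*Q* - FC
= (117/2 - 10)*97/10 - 25
= 97/2*97/10 - 25
= 9409/20 - 25 = 8909/20

8909/20


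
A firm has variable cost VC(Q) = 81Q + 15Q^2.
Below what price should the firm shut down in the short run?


AVC(Q) = VC(Q)/Q = 81 + 15Q
AVC is increasing in Q, so minimum AVC is at Q -> 0+.
Min AVC = 81
The firm should shut down if P < 81.

81


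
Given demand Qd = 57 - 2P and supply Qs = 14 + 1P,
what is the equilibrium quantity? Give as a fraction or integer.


First find equilibrium price:
57 - 2P = 14 + 1P
P* = 43/3 = 43/3
Then substitute into demand:
Q* = 57 - 2 * 43/3 = 85/3

85/3


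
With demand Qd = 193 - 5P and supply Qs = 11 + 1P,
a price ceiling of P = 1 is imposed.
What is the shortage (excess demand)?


At P = 1:
Qd = 193 - 5*1 = 188
Qs = 11 + 1*1 = 12
Shortage = Qd - Qs = 188 - 12 = 176

176


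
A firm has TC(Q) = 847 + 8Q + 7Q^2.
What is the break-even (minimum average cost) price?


AC(Q) = 847/Q + 8 + 7Q
To minimize: dAC/dQ = -847/Q^2 + 7 = 0
Q^2 = 847/7 = 121
Q* = 11
Min AC = 847/11 + 8 + 7*11
Min AC = 77 + 8 + 77 = 162

162


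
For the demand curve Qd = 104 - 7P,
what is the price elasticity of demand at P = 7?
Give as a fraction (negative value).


dQ/dP = -7
At P = 7: Q = 104 - 7*7 = 55
E = (dQ/dP)(P/Q) = (-7)(7/55) = -49/55

-49/55


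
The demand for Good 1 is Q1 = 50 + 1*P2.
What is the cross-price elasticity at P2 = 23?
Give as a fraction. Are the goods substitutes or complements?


dQ1/dP2 = 1
At P2 = 23: Q1 = 50 + 1*23 = 73
Exy = (dQ1/dP2)(P2/Q1) = 1 * 23 / 73 = 23/73
Since Exy > 0, the goods are substitutes.

23/73 (substitutes)


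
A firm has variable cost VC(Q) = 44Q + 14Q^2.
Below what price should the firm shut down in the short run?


AVC(Q) = VC(Q)/Q = 44 + 14Q
AVC is increasing in Q, so minimum AVC is at Q -> 0+.
Min AVC = 44
The firm should shut down if P < 44.

44


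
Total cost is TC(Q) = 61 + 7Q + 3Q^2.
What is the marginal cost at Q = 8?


MC = dTC/dQ = 7 + 2*3*Q
At Q = 8:
MC = 7 + 6*8
MC = 7 + 48 = 55

55


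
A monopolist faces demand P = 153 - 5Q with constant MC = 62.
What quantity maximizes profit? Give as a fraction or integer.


TR = P*Q = (153 - 5Q)Q = 153Q - 5Q^2
MR = dTR/dQ = 153 - 10Q
Set MR = MC:
153 - 10Q = 62
91 = 10Q
Q* = 91/10 = 91/10

91/10


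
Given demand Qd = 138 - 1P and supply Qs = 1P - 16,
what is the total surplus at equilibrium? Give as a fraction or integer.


Find equilibrium: 138 - 1P = 1P - 16
138 + 16 = 2P
P* = 154/2 = 77
Q* = 1*77 - 16 = 61
Inverse demand: P = 138 - Q/1, so P_max = 138
Inverse supply: P = 16 + Q/1, so P_min = 16
CS = (1/2) * 61 * (138 - 77) = 3721/2
PS = (1/2) * 61 * (77 - 16) = 3721/2
TS = CS + PS = 3721/2 + 3721/2 = 3721

3721


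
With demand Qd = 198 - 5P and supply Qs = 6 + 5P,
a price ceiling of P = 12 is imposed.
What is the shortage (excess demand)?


At P = 12:
Qd = 198 - 5*12 = 138
Qs = 6 + 5*12 = 66
Shortage = Qd - Qs = 138 - 66 = 72

72


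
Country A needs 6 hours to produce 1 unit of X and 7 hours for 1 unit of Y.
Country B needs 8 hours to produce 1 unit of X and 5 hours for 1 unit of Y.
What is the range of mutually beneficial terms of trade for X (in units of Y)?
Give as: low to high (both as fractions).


Opportunity cost of X for Country A = hours_X / hours_Y = 6/7 = 6/7 units of Y
Opportunity cost of X for Country B = hours_X / hours_Y = 8/5 = 8/5 units of Y
Terms of trade must be between the two opportunity costs.
Range: 6/7 to 8/5

6/7 to 8/5


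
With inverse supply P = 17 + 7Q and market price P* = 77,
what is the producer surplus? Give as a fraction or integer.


Minimum supply price (at Q=0): P_min = 17
Quantity supplied at P* = 77:
Q* = (77 - 17)/7 = 60/7
PS = (1/2) * Q* * (P* - P_min)
PS = (1/2) * 60/7 * (77 - 17)
PS = (1/2) * 60/7 * 60 = 1800/7

1800/7


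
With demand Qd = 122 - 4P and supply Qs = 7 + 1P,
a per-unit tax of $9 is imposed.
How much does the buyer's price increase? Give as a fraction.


With a per-unit tax, the buyer's price increase depends on relative slopes.
Supply slope: d = 1, Demand slope: b = 4
Buyer's price increase = d * tax / (b + d)
= 1 * 9 / (4 + 1)
= 9 / 5 = 9/5

9/5


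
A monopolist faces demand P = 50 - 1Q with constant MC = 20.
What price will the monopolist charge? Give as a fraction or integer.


MR = 50 - 2Q
Set MR = MC: 50 - 2Q = 20
Q* = 15
Substitute into demand:
P* = 50 - 1*15 = 35

35


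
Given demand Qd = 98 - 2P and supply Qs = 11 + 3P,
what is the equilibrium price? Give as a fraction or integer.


At equilibrium, Qd = Qs.
98 - 2P = 11 + 3P
98 - 11 = 2P + 3P
87 = 5P
P* = 87/5 = 87/5

87/5


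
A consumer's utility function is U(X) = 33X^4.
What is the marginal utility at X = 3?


MU = dU/dX = 33*4*X^(4-1)
MU = 132*X^3
At X = 3:
MU = 132 * 3^3
MU = 132 * 27 = 3564

3564


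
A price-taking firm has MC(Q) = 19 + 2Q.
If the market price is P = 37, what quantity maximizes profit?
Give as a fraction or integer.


In perfect competition, profit is maximized where P = MC.
37 = 19 + 2Q
18 = 2Q
Q* = 18/2 = 9

9


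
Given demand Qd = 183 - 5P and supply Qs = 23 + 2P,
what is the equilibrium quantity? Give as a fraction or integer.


First find equilibrium price:
183 - 5P = 23 + 2P
P* = 160/7 = 160/7
Then substitute into demand:
Q* = 183 - 5 * 160/7 = 481/7

481/7


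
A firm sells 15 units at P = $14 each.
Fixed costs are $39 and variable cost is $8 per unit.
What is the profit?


Total Revenue = P * Q = 14 * 15 = $210
Total Cost = FC + VC*Q = 39 + 8*15 = $159
Profit = TR - TC = 210 - 159 = $51

$51


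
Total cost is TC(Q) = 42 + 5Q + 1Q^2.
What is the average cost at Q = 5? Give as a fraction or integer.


TC(5) = 42 + 5*5 + 1*5^2
TC(5) = 42 + 25 + 25 = 92
AC = TC/Q = 92/5 = 92/5

92/5


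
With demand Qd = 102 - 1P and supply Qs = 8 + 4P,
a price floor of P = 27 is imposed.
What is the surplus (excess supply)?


At P = 27:
Qd = 102 - 1*27 = 75
Qs = 8 + 4*27 = 116
Surplus = Qs - Qd = 116 - 75 = 41

41


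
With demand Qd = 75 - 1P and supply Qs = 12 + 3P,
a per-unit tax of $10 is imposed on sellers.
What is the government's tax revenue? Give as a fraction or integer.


With tax on sellers, new supply: Qs' = 12 + 3(P - 10)
= 3P - 18
New equilibrium quantity:
Q_new = 207/4
Tax revenue = tax * Q_new = 10 * 207/4 = 1035/2

1035/2


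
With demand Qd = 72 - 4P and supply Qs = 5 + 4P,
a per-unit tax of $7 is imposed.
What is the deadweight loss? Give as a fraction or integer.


Pre-tax equilibrium quantity: Q* = 77/2
Post-tax equilibrium quantity: Q_tax = 49/2
Reduction in quantity: Q* - Q_tax = 14
DWL = (1/2) * tax * (Q* - Q_tax)
DWL = (1/2) * 7 * 14 = 49

49


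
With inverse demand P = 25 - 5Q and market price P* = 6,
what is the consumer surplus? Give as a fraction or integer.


Maximum willingness to pay (at Q=0): P_max = 25
Quantity demanded at P* = 6:
Q* = (25 - 6)/5 = 19/5
CS = (1/2) * Q* * (P_max - P*)
CS = (1/2) * 19/5 * (25 - 6)
CS = (1/2) * 19/5 * 19 = 361/10

361/10


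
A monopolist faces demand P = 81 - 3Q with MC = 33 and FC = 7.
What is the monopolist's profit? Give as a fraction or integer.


MR = MC: 81 - 6Q = 33
Q* = 8
P* = 81 - 3*8 = 57
Profit = (P* - MC)*Q* - FC
= (57 - 33)*8 - 7
= 24*8 - 7
= 192 - 7 = 185

185


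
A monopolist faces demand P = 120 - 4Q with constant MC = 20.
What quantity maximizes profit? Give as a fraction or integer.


TR = P*Q = (120 - 4Q)Q = 120Q - 4Q^2
MR = dTR/dQ = 120 - 8Q
Set MR = MC:
120 - 8Q = 20
100 = 8Q
Q* = 100/8 = 25/2

25/2


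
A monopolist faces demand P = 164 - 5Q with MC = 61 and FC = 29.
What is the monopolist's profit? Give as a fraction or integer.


MR = MC: 164 - 10Q = 61
Q* = 103/10
P* = 164 - 5*103/10 = 225/2
Profit = (P* - MC)*Q* - FC
= (225/2 - 61)*103/10 - 29
= 103/2*103/10 - 29
= 10609/20 - 29 = 10029/20

10029/20


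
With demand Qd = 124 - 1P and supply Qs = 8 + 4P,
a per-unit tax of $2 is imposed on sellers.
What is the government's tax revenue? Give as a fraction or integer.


With tax on sellers, new supply: Qs' = 8 + 4(P - 2)
= 0 + 4P
New equilibrium quantity:
Q_new = 496/5
Tax revenue = tax * Q_new = 2 * 496/5 = 992/5

992/5


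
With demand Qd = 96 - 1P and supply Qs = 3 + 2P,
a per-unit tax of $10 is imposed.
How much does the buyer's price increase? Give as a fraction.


With a per-unit tax, the buyer's price increase depends on relative slopes.
Supply slope: d = 2, Demand slope: b = 1
Buyer's price increase = d * tax / (b + d)
= 2 * 10 / (1 + 2)
= 20 / 3 = 20/3

20/3


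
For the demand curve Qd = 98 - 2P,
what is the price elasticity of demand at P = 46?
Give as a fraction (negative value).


dQ/dP = -2
At P = 46: Q = 98 - 2*46 = 6
E = (dQ/dP)(P/Q) = (-2)(46/6) = -46/3

-46/3


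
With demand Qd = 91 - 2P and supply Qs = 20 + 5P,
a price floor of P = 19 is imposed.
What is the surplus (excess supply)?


At P = 19:
Qd = 91 - 2*19 = 53
Qs = 20 + 5*19 = 115
Surplus = Qs - Qd = 115 - 53 = 62

62


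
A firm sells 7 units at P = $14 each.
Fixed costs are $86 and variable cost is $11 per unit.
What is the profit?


Total Revenue = P * Q = 14 * 7 = $98
Total Cost = FC + VC*Q = 86 + 11*7 = $163
Profit = TR - TC = 98 - 163 = $-65

$-65


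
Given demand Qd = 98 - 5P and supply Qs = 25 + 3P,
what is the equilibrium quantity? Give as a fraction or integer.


First find equilibrium price:
98 - 5P = 25 + 3P
P* = 73/8 = 73/8
Then substitute into demand:
Q* = 98 - 5 * 73/8 = 419/8

419/8


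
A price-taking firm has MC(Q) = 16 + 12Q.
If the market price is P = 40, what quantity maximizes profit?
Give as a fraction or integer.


In perfect competition, profit is maximized where P = MC.
40 = 16 + 12Q
24 = 12Q
Q* = 24/12 = 2

2


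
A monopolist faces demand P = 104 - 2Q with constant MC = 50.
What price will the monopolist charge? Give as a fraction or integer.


MR = 104 - 4Q
Set MR = MC: 104 - 4Q = 50
Q* = 27/2
Substitute into demand:
P* = 104 - 2*27/2 = 77

77


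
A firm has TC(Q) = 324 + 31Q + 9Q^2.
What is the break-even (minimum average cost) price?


AC(Q) = 324/Q + 31 + 9Q
To minimize: dAC/dQ = -324/Q^2 + 9 = 0
Q^2 = 324/9 = 36
Q* = 6
Min AC = 324/6 + 31 + 9*6
Min AC = 54 + 31 + 54 = 139

139


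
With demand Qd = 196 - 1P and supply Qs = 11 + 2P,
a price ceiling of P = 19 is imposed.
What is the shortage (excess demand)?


At P = 19:
Qd = 196 - 1*19 = 177
Qs = 11 + 2*19 = 49
Shortage = Qd - Qs = 177 - 49 = 128

128


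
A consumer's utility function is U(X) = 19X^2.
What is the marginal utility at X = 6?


MU = dU/dX = 19*2*X^(2-1)
MU = 38*X^1
At X = 6:
MU = 38 * 6^1
MU = 38 * 6 = 228

228


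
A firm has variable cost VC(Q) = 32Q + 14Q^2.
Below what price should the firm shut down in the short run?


AVC(Q) = VC(Q)/Q = 32 + 14Q
AVC is increasing in Q, so minimum AVC is at Q -> 0+.
Min AVC = 32
The firm should shut down if P < 32.

32


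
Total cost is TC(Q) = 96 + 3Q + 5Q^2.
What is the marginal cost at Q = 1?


MC = dTC/dQ = 3 + 2*5*Q
At Q = 1:
MC = 3 + 10*1
MC = 3 + 10 = 13

13


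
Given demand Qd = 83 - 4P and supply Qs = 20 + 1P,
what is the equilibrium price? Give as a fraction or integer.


At equilibrium, Qd = Qs.
83 - 4P = 20 + 1P
83 - 20 = 4P + 1P
63 = 5P
P* = 63/5 = 63/5

63/5


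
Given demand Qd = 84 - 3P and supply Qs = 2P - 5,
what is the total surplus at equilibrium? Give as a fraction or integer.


Find equilibrium: 84 - 3P = 2P - 5
84 + 5 = 5P
P* = 89/5 = 89/5
Q* = 2*89/5 - 5 = 153/5
Inverse demand: P = 28 - Q/3, so P_max = 28
Inverse supply: P = 5/2 + Q/2, so P_min = 5/2
CS = (1/2) * 153/5 * (28 - 89/5) = 7803/50
PS = (1/2) * 153/5 * (89/5 - 5/2) = 23409/100
TS = CS + PS = 7803/50 + 23409/100 = 7803/20

7803/20


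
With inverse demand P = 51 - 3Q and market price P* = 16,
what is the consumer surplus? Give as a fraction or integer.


Maximum willingness to pay (at Q=0): P_max = 51
Quantity demanded at P* = 16:
Q* = (51 - 16)/3 = 35/3
CS = (1/2) * Q* * (P_max - P*)
CS = (1/2) * 35/3 * (51 - 16)
CS = (1/2) * 35/3 * 35 = 1225/6

1225/6


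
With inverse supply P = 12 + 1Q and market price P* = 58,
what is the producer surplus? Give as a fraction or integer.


Minimum supply price (at Q=0): P_min = 12
Quantity supplied at P* = 58:
Q* = (58 - 12)/1 = 46
PS = (1/2) * Q* * (P* - P_min)
PS = (1/2) * 46 * (58 - 12)
PS = (1/2) * 46 * 46 = 1058

1058


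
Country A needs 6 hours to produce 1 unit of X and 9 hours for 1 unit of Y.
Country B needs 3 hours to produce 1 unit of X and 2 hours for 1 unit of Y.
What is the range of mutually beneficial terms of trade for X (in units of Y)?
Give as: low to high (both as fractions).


Opportunity cost of X for Country A = hours_X / hours_Y = 6/9 = 2/3 units of Y
Opportunity cost of X for Country B = hours_X / hours_Y = 3/2 = 3/2 units of Y
Terms of trade must be between the two opportunity costs.
Range: 2/3 to 3/2

2/3 to 3/2


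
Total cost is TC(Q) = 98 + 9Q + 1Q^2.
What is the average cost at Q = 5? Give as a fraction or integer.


TC(5) = 98 + 9*5 + 1*5^2
TC(5) = 98 + 45 + 25 = 168
AC = TC/Q = 168/5 = 168/5

168/5


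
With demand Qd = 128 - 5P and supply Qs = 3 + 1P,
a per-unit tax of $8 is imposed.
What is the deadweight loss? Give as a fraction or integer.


Pre-tax equilibrium quantity: Q* = 143/6
Post-tax equilibrium quantity: Q_tax = 103/6
Reduction in quantity: Q* - Q_tax = 20/3
DWL = (1/2) * tax * (Q* - Q_tax)
DWL = (1/2) * 8 * 20/3 = 80/3

80/3


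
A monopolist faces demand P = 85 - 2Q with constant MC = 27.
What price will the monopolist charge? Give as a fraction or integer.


MR = 85 - 4Q
Set MR = MC: 85 - 4Q = 27
Q* = 29/2
Substitute into demand:
P* = 85 - 2*29/2 = 56

56


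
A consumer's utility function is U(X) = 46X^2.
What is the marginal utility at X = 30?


MU = dU/dX = 46*2*X^(2-1)
MU = 92*X^1
At X = 30:
MU = 92 * 30^1
MU = 92 * 30 = 2760

2760


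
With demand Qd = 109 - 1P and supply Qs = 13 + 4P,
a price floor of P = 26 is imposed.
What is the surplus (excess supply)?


At P = 26:
Qd = 109 - 1*26 = 83
Qs = 13 + 4*26 = 117
Surplus = Qs - Qd = 117 - 83 = 34

34


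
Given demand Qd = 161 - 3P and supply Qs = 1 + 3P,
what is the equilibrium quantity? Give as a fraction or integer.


First find equilibrium price:
161 - 3P = 1 + 3P
P* = 160/6 = 80/3
Then substitute into demand:
Q* = 161 - 3 * 80/3 = 81

81


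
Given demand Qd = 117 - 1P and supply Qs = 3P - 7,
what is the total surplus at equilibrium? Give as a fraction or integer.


Find equilibrium: 117 - 1P = 3P - 7
117 + 7 = 4P
P* = 124/4 = 31
Q* = 3*31 - 7 = 86
Inverse demand: P = 117 - Q/1, so P_max = 117
Inverse supply: P = 7/3 + Q/3, so P_min = 7/3
CS = (1/2) * 86 * (117 - 31) = 3698
PS = (1/2) * 86 * (31 - 7/3) = 3698/3
TS = CS + PS = 3698 + 3698/3 = 14792/3

14792/3


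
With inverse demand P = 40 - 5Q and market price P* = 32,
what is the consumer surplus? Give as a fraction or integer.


Maximum willingness to pay (at Q=0): P_max = 40
Quantity demanded at P* = 32:
Q* = (40 - 32)/5 = 8/5
CS = (1/2) * Q* * (P_max - P*)
CS = (1/2) * 8/5 * (40 - 32)
CS = (1/2) * 8/5 * 8 = 32/5

32/5


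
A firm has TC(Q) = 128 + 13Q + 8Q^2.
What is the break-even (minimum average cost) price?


AC(Q) = 128/Q + 13 + 8Q
To minimize: dAC/dQ = -128/Q^2 + 8 = 0
Q^2 = 128/8 = 16
Q* = 4
Min AC = 128/4 + 13 + 8*4
Min AC = 32 + 13 + 32 = 77

77


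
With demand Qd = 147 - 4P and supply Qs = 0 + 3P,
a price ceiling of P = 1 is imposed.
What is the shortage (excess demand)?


At P = 1:
Qd = 147 - 4*1 = 143
Qs = 0 + 3*1 = 3
Shortage = Qd - Qs = 143 - 3 = 140

140


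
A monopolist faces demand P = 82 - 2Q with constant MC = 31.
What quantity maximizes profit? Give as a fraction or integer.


TR = P*Q = (82 - 2Q)Q = 82Q - 2Q^2
MR = dTR/dQ = 82 - 4Q
Set MR = MC:
82 - 4Q = 31
51 = 4Q
Q* = 51/4 = 51/4

51/4


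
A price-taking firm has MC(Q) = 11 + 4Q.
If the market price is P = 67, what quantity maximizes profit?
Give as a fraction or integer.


In perfect competition, profit is maximized where P = MC.
67 = 11 + 4Q
56 = 4Q
Q* = 56/4 = 14

14


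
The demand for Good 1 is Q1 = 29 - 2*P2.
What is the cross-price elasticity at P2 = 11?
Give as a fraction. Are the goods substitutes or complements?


dQ1/dP2 = -2
At P2 = 11: Q1 = 29 - 2*11 = 7
Exy = (dQ1/dP2)(P2/Q1) = -2 * 11 / 7 = -22/7
Since Exy < 0, the goods are complements.

-22/7 (complements)


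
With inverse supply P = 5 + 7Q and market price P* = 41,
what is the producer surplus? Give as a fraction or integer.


Minimum supply price (at Q=0): P_min = 5
Quantity supplied at P* = 41:
Q* = (41 - 5)/7 = 36/7
PS = (1/2) * Q* * (P* - P_min)
PS = (1/2) * 36/7 * (41 - 5)
PS = (1/2) * 36/7 * 36 = 648/7

648/7


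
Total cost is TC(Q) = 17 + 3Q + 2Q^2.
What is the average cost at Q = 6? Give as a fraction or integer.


TC(6) = 17 + 3*6 + 2*6^2
TC(6) = 17 + 18 + 72 = 107
AC = TC/Q = 107/6 = 107/6

107/6


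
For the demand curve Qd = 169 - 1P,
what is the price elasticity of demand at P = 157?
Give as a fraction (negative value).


dQ/dP = -1
At P = 157: Q = 169 - 1*157 = 12
E = (dQ/dP)(P/Q) = (-1)(157/12) = -157/12

-157/12


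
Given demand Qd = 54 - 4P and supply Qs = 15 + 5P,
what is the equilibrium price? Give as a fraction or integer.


At equilibrium, Qd = Qs.
54 - 4P = 15 + 5P
54 - 15 = 4P + 5P
39 = 9P
P* = 39/9 = 13/3

13/3


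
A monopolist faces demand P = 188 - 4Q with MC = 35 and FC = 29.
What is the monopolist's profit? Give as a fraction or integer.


MR = MC: 188 - 8Q = 35
Q* = 153/8
P* = 188 - 4*153/8 = 223/2
Profit = (P* - MC)*Q* - FC
= (223/2 - 35)*153/8 - 29
= 153/2*153/8 - 29
= 23409/16 - 29 = 22945/16

22945/16


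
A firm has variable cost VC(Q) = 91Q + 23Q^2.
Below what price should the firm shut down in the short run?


AVC(Q) = VC(Q)/Q = 91 + 23Q
AVC is increasing in Q, so minimum AVC is at Q -> 0+.
Min AVC = 91
The firm should shut down if P < 91.

91


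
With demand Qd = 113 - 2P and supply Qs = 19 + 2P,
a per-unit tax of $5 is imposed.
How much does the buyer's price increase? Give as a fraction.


With a per-unit tax, the buyer's price increase depends on relative slopes.
Supply slope: d = 2, Demand slope: b = 2
Buyer's price increase = d * tax / (b + d)
= 2 * 5 / (2 + 2)
= 10 / 4 = 5/2

5/2


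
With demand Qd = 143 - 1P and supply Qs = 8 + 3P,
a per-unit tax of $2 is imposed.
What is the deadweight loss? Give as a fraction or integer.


Pre-tax equilibrium quantity: Q* = 437/4
Post-tax equilibrium quantity: Q_tax = 431/4
Reduction in quantity: Q* - Q_tax = 3/2
DWL = (1/2) * tax * (Q* - Q_tax)
DWL = (1/2) * 2 * 3/2 = 3/2

3/2


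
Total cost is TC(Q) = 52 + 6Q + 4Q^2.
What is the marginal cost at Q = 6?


MC = dTC/dQ = 6 + 2*4*Q
At Q = 6:
MC = 6 + 8*6
MC = 6 + 48 = 54

54


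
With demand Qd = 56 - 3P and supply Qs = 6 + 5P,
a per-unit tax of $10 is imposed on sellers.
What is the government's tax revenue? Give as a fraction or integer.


With tax on sellers, new supply: Qs' = 6 + 5(P - 10)
= 5P - 44
New equilibrium quantity:
Q_new = 37/2
Tax revenue = tax * Q_new = 10 * 37/2 = 185

185


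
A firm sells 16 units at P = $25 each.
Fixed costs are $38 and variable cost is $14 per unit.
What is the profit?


Total Revenue = P * Q = 25 * 16 = $400
Total Cost = FC + VC*Q = 38 + 14*16 = $262
Profit = TR - TC = 400 - 262 = $138

$138


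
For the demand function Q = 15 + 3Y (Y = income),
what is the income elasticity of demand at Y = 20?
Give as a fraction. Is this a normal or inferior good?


dQ/dY = 3
At Y = 20: Q = 15 + 3*20 = 75
Ey = (dQ/dY)(Y/Q) = 3 * 20 / 75 = 4/5
Since Ey > 0, this is a normal good.

4/5 (normal good)


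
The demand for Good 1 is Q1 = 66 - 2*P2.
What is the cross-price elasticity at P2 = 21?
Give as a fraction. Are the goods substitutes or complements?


dQ1/dP2 = -2
At P2 = 21: Q1 = 66 - 2*21 = 24
Exy = (dQ1/dP2)(P2/Q1) = -2 * 21 / 24 = -7/4
Since Exy < 0, the goods are complements.

-7/4 (complements)


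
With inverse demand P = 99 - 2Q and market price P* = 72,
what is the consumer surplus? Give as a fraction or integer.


Maximum willingness to pay (at Q=0): P_max = 99
Quantity demanded at P* = 72:
Q* = (99 - 72)/2 = 27/2
CS = (1/2) * Q* * (P_max - P*)
CS = (1/2) * 27/2 * (99 - 72)
CS = (1/2) * 27/2 * 27 = 729/4

729/4


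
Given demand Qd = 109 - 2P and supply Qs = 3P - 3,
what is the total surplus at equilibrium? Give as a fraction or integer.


Find equilibrium: 109 - 2P = 3P - 3
109 + 3 = 5P
P* = 112/5 = 112/5
Q* = 3*112/5 - 3 = 321/5
Inverse demand: P = 109/2 - Q/2, so P_max = 109/2
Inverse supply: P = 1 + Q/3, so P_min = 1
CS = (1/2) * 321/5 * (109/2 - 112/5) = 103041/100
PS = (1/2) * 321/5 * (112/5 - 1) = 34347/50
TS = CS + PS = 103041/100 + 34347/50 = 34347/20

34347/20


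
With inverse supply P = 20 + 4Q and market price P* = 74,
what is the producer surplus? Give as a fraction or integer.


Minimum supply price (at Q=0): P_min = 20
Quantity supplied at P* = 74:
Q* = (74 - 20)/4 = 27/2
PS = (1/2) * Q* * (P* - P_min)
PS = (1/2) * 27/2 * (74 - 20)
PS = (1/2) * 27/2 * 54 = 729/2

729/2


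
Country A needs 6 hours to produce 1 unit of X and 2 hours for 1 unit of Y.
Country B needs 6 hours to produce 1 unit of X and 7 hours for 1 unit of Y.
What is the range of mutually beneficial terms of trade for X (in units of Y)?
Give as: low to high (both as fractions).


Opportunity cost of X for Country A = hours_X / hours_Y = 6/2 = 3 units of Y
Opportunity cost of X for Country B = hours_X / hours_Y = 6/7 = 6/7 units of Y
Terms of trade must be between the two opportunity costs.
Range: 6/7 to 3

6/7 to 3


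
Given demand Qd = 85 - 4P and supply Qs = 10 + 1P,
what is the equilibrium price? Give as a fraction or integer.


At equilibrium, Qd = Qs.
85 - 4P = 10 + 1P
85 - 10 = 4P + 1P
75 = 5P
P* = 75/5 = 15

15


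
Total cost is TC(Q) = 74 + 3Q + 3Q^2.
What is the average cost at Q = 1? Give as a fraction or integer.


TC(1) = 74 + 3*1 + 3*1^2
TC(1) = 74 + 3 + 3 = 80
AC = TC/Q = 80/1 = 80

80


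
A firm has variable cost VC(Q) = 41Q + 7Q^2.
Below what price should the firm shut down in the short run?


AVC(Q) = VC(Q)/Q = 41 + 7Q
AVC is increasing in Q, so minimum AVC is at Q -> 0+.
Min AVC = 41
The firm should shut down if P < 41.

41


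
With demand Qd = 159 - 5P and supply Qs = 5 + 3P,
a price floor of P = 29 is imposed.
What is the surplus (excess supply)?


At P = 29:
Qd = 159 - 5*29 = 14
Qs = 5 + 3*29 = 92
Surplus = Qs - Qd = 92 - 14 = 78

78


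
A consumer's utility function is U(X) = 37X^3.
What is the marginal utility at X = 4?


MU = dU/dX = 37*3*X^(3-1)
MU = 111*X^2
At X = 4:
MU = 111 * 4^2
MU = 111 * 16 = 1776

1776


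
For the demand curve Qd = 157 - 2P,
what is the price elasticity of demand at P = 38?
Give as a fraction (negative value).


dQ/dP = -2
At P = 38: Q = 157 - 2*38 = 81
E = (dQ/dP)(P/Q) = (-2)(38/81) = -76/81

-76/81


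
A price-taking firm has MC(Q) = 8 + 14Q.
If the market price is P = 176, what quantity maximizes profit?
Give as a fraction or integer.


In perfect competition, profit is maximized where P = MC.
176 = 8 + 14Q
168 = 14Q
Q* = 168/14 = 12

12


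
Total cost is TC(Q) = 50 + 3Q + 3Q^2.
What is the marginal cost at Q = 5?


MC = dTC/dQ = 3 + 2*3*Q
At Q = 5:
MC = 3 + 6*5
MC = 3 + 30 = 33

33


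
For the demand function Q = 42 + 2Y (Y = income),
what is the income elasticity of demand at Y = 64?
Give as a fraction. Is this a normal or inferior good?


dQ/dY = 2
At Y = 64: Q = 42 + 2*64 = 170
Ey = (dQ/dY)(Y/Q) = 2 * 64 / 170 = 64/85
Since Ey > 0, this is a normal good.

64/85 (normal good)


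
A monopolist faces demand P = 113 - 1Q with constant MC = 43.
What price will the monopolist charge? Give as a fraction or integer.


MR = 113 - 2Q
Set MR = MC: 113 - 2Q = 43
Q* = 35
Substitute into demand:
P* = 113 - 1*35 = 78

78


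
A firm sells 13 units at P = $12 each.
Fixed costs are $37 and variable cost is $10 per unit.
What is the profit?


Total Revenue = P * Q = 12 * 13 = $156
Total Cost = FC + VC*Q = 37 + 10*13 = $167
Profit = TR - TC = 156 - 167 = $-11

$-11


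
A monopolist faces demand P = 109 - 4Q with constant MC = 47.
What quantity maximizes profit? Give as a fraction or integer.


TR = P*Q = (109 - 4Q)Q = 109Q - 4Q^2
MR = dTR/dQ = 109 - 8Q
Set MR = MC:
109 - 8Q = 47
62 = 8Q
Q* = 62/8 = 31/4

31/4


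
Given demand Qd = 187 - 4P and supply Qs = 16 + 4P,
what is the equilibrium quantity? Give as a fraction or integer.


First find equilibrium price:
187 - 4P = 16 + 4P
P* = 171/8 = 171/8
Then substitute into demand:
Q* = 187 - 4 * 171/8 = 203/2

203/2


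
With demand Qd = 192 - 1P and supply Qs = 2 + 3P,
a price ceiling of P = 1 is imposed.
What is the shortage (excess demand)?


At P = 1:
Qd = 192 - 1*1 = 191
Qs = 2 + 3*1 = 5
Shortage = Qd - Qs = 191 - 5 = 186

186


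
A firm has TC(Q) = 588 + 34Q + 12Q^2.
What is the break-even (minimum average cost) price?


AC(Q) = 588/Q + 34 + 12Q
To minimize: dAC/dQ = -588/Q^2 + 12 = 0
Q^2 = 588/12 = 49
Q* = 7
Min AC = 588/7 + 34 + 12*7
Min AC = 84 + 34 + 84 = 202

202


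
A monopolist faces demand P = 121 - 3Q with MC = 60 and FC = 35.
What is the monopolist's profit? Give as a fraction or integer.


MR = MC: 121 - 6Q = 60
Q* = 61/6
P* = 121 - 3*61/6 = 181/2
Profit = (P* - MC)*Q* - FC
= (181/2 - 60)*61/6 - 35
= 61/2*61/6 - 35
= 3721/12 - 35 = 3301/12

3301/12


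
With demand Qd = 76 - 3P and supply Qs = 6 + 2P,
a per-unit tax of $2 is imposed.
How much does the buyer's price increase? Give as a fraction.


With a per-unit tax, the buyer's price increase depends on relative slopes.
Supply slope: d = 2, Demand slope: b = 3
Buyer's price increase = d * tax / (b + d)
= 2 * 2 / (3 + 2)
= 4 / 5 = 4/5

4/5


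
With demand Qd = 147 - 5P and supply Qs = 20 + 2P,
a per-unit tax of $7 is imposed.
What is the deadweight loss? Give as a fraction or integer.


Pre-tax equilibrium quantity: Q* = 394/7
Post-tax equilibrium quantity: Q_tax = 324/7
Reduction in quantity: Q* - Q_tax = 10
DWL = (1/2) * tax * (Q* - Q_tax)
DWL = (1/2) * 7 * 10 = 35

35


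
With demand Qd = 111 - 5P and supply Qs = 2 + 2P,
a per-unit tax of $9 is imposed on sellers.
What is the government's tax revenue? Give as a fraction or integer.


With tax on sellers, new supply: Qs' = 2 + 2(P - 9)
= 2P - 16
New equilibrium quantity:
Q_new = 142/7
Tax revenue = tax * Q_new = 9 * 142/7 = 1278/7

1278/7


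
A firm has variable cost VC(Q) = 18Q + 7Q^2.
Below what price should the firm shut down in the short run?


AVC(Q) = VC(Q)/Q = 18 + 7Q
AVC is increasing in Q, so minimum AVC is at Q -> 0+.
Min AVC = 18
The firm should shut down if P < 18.

18


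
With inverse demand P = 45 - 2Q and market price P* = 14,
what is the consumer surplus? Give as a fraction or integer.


Maximum willingness to pay (at Q=0): P_max = 45
Quantity demanded at P* = 14:
Q* = (45 - 14)/2 = 31/2
CS = (1/2) * Q* * (P_max - P*)
CS = (1/2) * 31/2 * (45 - 14)
CS = (1/2) * 31/2 * 31 = 961/4

961/4


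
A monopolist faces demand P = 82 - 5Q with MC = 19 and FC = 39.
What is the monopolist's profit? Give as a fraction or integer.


MR = MC: 82 - 10Q = 19
Q* = 63/10
P* = 82 - 5*63/10 = 101/2
Profit = (P* - MC)*Q* - FC
= (101/2 - 19)*63/10 - 39
= 63/2*63/10 - 39
= 3969/20 - 39 = 3189/20

3189/20


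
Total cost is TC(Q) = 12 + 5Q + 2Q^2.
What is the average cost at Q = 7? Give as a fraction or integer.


TC(7) = 12 + 5*7 + 2*7^2
TC(7) = 12 + 35 + 98 = 145
AC = TC/Q = 145/7 = 145/7

145/7


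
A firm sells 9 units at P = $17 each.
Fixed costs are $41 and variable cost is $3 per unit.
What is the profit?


Total Revenue = P * Q = 17 * 9 = $153
Total Cost = FC + VC*Q = 41 + 3*9 = $68
Profit = TR - TC = 153 - 68 = $85

$85


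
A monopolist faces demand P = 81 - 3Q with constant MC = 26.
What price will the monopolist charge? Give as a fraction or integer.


MR = 81 - 6Q
Set MR = MC: 81 - 6Q = 26
Q* = 55/6
Substitute into demand:
P* = 81 - 3*55/6 = 107/2

107/2


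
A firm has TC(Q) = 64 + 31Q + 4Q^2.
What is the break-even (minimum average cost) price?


AC(Q) = 64/Q + 31 + 4Q
To minimize: dAC/dQ = -64/Q^2 + 4 = 0
Q^2 = 64/4 = 16
Q* = 4
Min AC = 64/4 + 31 + 4*4
Min AC = 16 + 31 + 16 = 63

63


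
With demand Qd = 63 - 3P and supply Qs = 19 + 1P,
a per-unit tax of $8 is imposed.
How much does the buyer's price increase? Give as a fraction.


With a per-unit tax, the buyer's price increase depends on relative slopes.
Supply slope: d = 1, Demand slope: b = 3
Buyer's price increase = d * tax / (b + d)
= 1 * 8 / (3 + 1)
= 8 / 4 = 2

2


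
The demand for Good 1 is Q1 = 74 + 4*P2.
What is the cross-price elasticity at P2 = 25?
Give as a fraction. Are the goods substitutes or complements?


dQ1/dP2 = 4
At P2 = 25: Q1 = 74 + 4*25 = 174
Exy = (dQ1/dP2)(P2/Q1) = 4 * 25 / 174 = 50/87
Since Exy > 0, the goods are substitutes.

50/87 (substitutes)


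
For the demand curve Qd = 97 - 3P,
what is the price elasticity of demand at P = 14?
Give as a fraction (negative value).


dQ/dP = -3
At P = 14: Q = 97 - 3*14 = 55
E = (dQ/dP)(P/Q) = (-3)(14/55) = -42/55

-42/55


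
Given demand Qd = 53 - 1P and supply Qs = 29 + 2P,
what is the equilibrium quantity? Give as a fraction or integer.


First find equilibrium price:
53 - 1P = 29 + 2P
P* = 24/3 = 8
Then substitute into demand:
Q* = 53 - 1 * 8 = 45

45


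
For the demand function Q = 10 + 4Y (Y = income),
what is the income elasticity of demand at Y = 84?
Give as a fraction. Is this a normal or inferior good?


dQ/dY = 4
At Y = 84: Q = 10 + 4*84 = 346
Ey = (dQ/dY)(Y/Q) = 4 * 84 / 346 = 168/173
Since Ey > 0, this is a normal good.

168/173 (normal good)


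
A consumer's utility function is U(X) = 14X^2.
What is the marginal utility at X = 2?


MU = dU/dX = 14*2*X^(2-1)
MU = 28*X^1
At X = 2:
MU = 28 * 2^1
MU = 28 * 2 = 56

56
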